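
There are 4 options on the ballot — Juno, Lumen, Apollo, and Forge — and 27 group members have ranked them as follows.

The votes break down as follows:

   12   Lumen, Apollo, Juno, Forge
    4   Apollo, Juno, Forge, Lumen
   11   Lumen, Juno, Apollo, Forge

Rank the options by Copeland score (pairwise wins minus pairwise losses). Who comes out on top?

Pairwise results:
  Juno vs Lumen: Lumen wins 23–4.
  Juno vs Apollo: Apollo wins 16–11.
  Juno vs Forge: Juno wins 27–0.
  Lumen vs Apollo: Lumen wins 23–4.
  Lumen vs Forge: Lumen wins 23–4.
  Apollo vs Forge: Apollo wins 27–0.
Copeland scores (wins − losses):
  Juno: 1 − 2 = -1
  Lumen: 3 − 0 = 3
  Apollo: 2 − 1 = 1
  Forge: 0 − 3 = -3
Lumen has the best Copeland score.

Lumen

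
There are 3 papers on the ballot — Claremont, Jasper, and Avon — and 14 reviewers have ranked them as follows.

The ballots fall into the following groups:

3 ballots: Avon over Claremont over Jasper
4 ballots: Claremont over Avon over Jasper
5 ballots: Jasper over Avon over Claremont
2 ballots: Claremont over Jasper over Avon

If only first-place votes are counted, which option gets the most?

First-place vote totals:
  Claremont: 6
  Jasper: 5
  Avon: 3
Claremont has the most first-place votes.

Claremont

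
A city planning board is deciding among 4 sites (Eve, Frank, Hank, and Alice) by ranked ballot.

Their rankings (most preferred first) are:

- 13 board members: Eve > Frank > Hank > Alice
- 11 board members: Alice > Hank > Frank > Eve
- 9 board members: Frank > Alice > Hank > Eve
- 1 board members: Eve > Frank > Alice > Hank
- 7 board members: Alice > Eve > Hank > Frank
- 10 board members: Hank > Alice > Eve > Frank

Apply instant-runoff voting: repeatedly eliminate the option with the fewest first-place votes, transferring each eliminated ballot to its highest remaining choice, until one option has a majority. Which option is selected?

Alice

Round 1: Alice 18, Eve 14, Hank 10, Frank 9. Frank has the fewest and is eliminated.
Round 2: Alice 27, Eve 14, Hank 10. Alice has a majority.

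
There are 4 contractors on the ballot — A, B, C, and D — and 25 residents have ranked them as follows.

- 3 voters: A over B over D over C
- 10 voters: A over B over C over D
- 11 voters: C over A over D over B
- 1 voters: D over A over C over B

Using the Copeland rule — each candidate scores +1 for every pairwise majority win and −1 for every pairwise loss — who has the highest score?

Pairwise results:
  A vs B: A wins 25–0.
  A vs C: A wins 14–11.
  A vs D: A wins 24–1.
  B vs C: B wins 13–12.
  B vs D: B wins 13–12.
  C vs D: C wins 21–4.
Copeland scores (wins − losses):
  A: 3 − 0 = 3
  B: 2 − 1 = 1
  C: 1 − 2 = -1
  D: 0 − 3 = -3
A has the best Copeland score.

A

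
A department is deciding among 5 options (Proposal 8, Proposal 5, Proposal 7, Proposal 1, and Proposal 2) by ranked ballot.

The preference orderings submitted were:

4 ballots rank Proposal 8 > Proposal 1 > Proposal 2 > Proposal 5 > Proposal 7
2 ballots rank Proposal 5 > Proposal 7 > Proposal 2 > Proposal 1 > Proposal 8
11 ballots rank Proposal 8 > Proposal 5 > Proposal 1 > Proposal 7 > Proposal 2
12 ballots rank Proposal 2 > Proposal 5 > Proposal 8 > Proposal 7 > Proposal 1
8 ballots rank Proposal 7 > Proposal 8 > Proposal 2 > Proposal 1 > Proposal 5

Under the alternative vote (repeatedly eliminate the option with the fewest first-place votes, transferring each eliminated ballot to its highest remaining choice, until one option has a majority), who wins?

Proposal 8

Round 1: Proposal 8 15, Proposal 2 12, Proposal 7 8, Proposal 5 2, Proposal 1 0. Proposal 1 has the fewest and is eliminated.
Round 2: Proposal 8 15, Proposal 2 12, Proposal 7 8, Proposal 5 2. Proposal 5 has the fewest and is eliminated.
Round 3: Proposal 8 15, Proposal 2 12, Proposal 7 10. Proposal 7 has the fewest and is eliminated.
Round 4: Proposal 8 23, Proposal 2 14. Proposal 8 has a majority.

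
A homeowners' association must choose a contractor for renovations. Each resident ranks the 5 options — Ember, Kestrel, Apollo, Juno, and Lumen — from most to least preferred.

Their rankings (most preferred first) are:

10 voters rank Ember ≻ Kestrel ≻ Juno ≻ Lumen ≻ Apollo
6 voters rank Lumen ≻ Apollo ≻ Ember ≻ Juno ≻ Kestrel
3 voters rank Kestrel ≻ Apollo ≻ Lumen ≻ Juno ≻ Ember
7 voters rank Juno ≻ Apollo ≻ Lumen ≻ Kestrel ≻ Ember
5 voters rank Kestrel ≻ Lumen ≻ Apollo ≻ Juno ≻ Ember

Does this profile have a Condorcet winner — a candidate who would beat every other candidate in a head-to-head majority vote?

No

Head-to-head results (31 voters total):
Ember vs Kestrel: Ember wins 16–15.
Ember vs Apollo: Apollo wins 21–10.
Ember vs Juno: Ember wins 16–15.
Ember vs Lumen: Lumen wins 21–10.
Kestrel vs Apollo: Kestrel wins 18–13.
Kestrel vs Juno: Kestrel wins 18–13.
Kestrel vs Lumen: Kestrel wins 18–13.
Apollo vs Juno: Juno wins 17–14.
Apollo vs Lumen: Lumen wins 21–10.
Juno vs Lumen: Juno wins 17–14.
No candidate beats all others: Ember beats Kestrel beats Apollo beats Ember, a majority cycle.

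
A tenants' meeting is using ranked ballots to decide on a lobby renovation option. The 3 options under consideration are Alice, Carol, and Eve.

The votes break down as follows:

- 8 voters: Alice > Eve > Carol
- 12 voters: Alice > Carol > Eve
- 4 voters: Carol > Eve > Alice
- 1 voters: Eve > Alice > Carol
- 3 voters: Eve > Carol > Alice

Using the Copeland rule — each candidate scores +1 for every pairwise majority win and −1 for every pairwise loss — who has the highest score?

Pairwise results:
  Alice vs Carol: Alice wins 21–7.
  Alice vs Eve: Alice wins 20–8.
  Carol vs Eve: Carol wins 16–12.
Copeland scores (wins − losses):
  Alice: 2 − 0 = 2
  Carol: 1 − 1 = 0
  Eve: 0 − 2 = -2
Alice has the best Copeland score.

Alice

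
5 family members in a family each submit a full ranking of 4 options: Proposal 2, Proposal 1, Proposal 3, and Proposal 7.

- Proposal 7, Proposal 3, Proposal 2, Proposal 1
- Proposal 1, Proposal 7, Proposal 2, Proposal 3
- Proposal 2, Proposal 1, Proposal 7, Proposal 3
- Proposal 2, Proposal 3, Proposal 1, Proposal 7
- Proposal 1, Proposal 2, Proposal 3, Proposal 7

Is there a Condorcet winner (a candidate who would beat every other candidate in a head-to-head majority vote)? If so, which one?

Head-to-head results (5 voters total):
Proposal 2 vs Proposal 1: Proposal 2 wins 3–2.
Proposal 2 vs Proposal 3: Proposal 2 wins 4–1.
Proposal 2 vs Proposal 7: Proposal 2 wins 3–2.
Proposal 1 vs Proposal 3: Proposal 1 wins 3–2.
Proposal 1 vs Proposal 7: Proposal 1 wins 4–1.
Proposal 3 vs Proposal 7: Proposal 7 wins 3–2.
Proposal 2 beats each rival — Proposal 1 (3–2), Proposal 3 (4–1), Proposal 7 (3–2) — so Proposal 2 is the Condorcet winner.

Proposal 2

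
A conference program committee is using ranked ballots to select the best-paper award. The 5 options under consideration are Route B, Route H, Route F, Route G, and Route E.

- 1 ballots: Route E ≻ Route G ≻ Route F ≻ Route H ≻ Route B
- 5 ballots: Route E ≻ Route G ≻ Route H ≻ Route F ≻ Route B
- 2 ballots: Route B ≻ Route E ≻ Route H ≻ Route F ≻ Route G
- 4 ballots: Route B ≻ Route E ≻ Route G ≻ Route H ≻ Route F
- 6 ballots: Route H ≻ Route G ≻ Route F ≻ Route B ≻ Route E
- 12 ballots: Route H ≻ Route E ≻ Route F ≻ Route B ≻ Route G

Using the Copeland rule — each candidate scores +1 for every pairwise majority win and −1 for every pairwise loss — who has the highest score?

Pairwise results:
  Route B vs Route H: Route H wins 24–6.
  Route B vs Route F: Route F wins 24–6.
  Route B vs Route G: Route B wins 18–12.
  Route B vs Route E: Route E wins 18–12.
  Route H vs Route F: Route H wins 29–1.
  Route H vs Route G: Route H wins 20–10.
  Route H vs Route E: Route H wins 18–12.
  Route F vs Route G: Route G wins 16–14.
  Route F vs Route E: Route E wins 24–6.
  Route G vs Route E: Route E wins 24–6.
Copeland scores (wins − losses):
  Route B: 1 − 3 = -2
  Route H: 4 − 0 = 4
  Route F: 1 − 3 = -2
  Route G: 1 − 3 = -2
  Route E: 3 − 1 = 2
Route H has the best Copeland score.

Route H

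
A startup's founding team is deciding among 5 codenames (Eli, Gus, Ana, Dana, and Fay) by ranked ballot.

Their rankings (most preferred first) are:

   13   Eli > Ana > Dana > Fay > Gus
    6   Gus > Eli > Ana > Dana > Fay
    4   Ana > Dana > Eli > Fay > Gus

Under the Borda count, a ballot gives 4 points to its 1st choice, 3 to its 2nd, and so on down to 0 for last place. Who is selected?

Borda scores:
  Eli: 13·4 + 6·3 + 4·2 = 78
  Gus: 13·0 + 6·4 + 4·0 = 24
  Ana: 13·3 + 6·2 + 4·4 = 67
  Dana: 13·2 + 6·1 + 4·3 = 44
  Fay: 13·1 + 6·0 + 4·1 = 17
Eli has the highest total.

Eli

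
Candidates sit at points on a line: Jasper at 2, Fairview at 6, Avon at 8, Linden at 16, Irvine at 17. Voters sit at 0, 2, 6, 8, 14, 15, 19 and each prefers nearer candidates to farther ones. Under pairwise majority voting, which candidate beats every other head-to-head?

With single-peaked preferences on a line, the Condorcet winner is the candidate closest to the median voter.
The median voter (position 8) is closest to Avon at 8.
Check: Avon vs Linden — voters closer to Avon: 4 of 7.

Avon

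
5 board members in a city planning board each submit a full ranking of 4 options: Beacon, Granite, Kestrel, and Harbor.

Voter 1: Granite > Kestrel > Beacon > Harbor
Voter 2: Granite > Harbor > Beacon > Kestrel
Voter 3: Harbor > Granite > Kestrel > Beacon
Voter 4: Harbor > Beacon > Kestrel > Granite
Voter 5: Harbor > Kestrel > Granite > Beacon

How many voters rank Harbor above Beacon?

Ballots ranking Harbor above Beacon: 4.
Ballots ranking Beacon above Harbor: 1.
So 4 of 5 voters prefer Harbor to Beacon.

4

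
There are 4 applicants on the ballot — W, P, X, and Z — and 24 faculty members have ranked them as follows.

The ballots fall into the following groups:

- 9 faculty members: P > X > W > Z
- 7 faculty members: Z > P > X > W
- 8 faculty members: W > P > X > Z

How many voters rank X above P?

Ballots ranking X above P: 0.
Ballots ranking P above X: 9+7+8 = 24.
So 0 of 24 voters prefer X to P.

0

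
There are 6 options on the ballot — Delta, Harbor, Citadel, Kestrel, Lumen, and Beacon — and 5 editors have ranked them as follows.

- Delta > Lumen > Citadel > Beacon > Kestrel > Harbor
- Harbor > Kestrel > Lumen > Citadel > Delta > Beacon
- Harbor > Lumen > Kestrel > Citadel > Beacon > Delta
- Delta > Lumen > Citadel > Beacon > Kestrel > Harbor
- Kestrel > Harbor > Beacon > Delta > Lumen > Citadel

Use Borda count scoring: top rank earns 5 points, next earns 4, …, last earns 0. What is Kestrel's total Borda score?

Borda scores:
  Delta: 5 + 1 + 0 + 5 + 2 = 13
  Harbor: 0 + 5 + 5 + 0 + 4 = 14
  Citadel: 3 + 2 + 2 + 3 + 0 = 10
  Kestrel: 1 + 4 + 3 + 1 + 5 = 14
  Lumen: 4 + 3 + 4 + 4 + 1 = 16
  Beacon: 2 + 0 + 1 + 2 + 3 = 8

14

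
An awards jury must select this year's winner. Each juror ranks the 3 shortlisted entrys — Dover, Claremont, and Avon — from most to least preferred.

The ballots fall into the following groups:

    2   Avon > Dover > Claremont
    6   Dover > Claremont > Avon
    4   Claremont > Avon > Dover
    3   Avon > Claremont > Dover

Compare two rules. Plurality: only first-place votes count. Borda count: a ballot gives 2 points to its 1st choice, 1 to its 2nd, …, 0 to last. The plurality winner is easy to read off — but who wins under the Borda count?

Plurality first-place counts: Dover 6, Claremont 4, Avon 5 → Dover.
Borda totals: Dover 14, Claremont 17, Avon 14 → Claremont.

Claremont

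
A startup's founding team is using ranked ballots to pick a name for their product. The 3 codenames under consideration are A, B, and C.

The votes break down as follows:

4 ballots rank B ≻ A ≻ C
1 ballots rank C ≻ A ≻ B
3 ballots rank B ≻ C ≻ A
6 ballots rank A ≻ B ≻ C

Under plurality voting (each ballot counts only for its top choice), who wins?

B

First-place vote totals:
  A: 6
  B: 7
  C: 1
B has the most first-place votes.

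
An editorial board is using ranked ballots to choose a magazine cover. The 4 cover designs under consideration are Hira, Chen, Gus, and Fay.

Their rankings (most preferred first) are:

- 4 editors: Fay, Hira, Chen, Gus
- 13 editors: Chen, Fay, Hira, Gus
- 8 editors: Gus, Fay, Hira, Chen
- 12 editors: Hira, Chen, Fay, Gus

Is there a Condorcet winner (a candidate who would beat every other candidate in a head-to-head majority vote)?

No

Head-to-head results (37 voters total):
Hira vs Chen: Hira wins 24–13.
Hira vs Gus: Hira wins 29–8.
Hira vs Fay: Fay wins 25–12.
Chen vs Gus: Chen wins 29–8.
Chen vs Fay: Chen wins 25–12.
Gus vs Fay: Fay wins 29–8.
No candidate beats all others: Hira beats Chen beats Fay beats Hira, a majority cycle.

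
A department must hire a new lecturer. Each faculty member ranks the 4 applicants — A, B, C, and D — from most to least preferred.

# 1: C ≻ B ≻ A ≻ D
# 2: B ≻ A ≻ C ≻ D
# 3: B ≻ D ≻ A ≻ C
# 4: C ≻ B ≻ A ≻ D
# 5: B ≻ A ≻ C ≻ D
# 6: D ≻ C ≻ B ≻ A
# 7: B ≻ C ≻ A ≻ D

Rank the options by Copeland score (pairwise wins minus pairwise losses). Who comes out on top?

Pairwise results:
  A vs B: B wins 7–0.
  A vs C: C wins 4–3.
  A vs D: A wins 5–2.
  B vs C: B wins 4–3.
  B vs D: B wins 6–1.
  C vs D: C wins 5–2.
Copeland scores (wins − losses):
  A: 1 − 2 = -1
  B: 3 − 0 = 3
  C: 2 − 1 = 1
  D: 0 − 3 = -3
B has the best Copeland score.

B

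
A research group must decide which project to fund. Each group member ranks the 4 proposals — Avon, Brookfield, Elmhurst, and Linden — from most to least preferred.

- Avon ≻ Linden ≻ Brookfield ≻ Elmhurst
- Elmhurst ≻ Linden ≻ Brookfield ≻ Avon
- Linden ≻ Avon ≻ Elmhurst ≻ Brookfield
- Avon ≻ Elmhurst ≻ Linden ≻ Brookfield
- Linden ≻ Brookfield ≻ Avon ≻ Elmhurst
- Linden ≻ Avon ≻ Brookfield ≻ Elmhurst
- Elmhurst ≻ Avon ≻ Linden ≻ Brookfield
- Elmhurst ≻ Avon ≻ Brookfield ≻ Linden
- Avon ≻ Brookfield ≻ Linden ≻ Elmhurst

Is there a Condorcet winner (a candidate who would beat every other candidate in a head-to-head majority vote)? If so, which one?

Avon

Head-to-head results (9 voters total):
Avon vs Brookfield: Avon wins 7–2.
Avon vs Elmhurst: Avon wins 6–3.
Avon vs Linden: Avon wins 5–4.
Brookfield vs Elmhurst: Elmhurst wins 5–4.
Brookfield vs Linden: Linden wins 7–2.
Elmhurst vs Linden: Linden wins 5–4.
Avon beats each rival — Brookfield (7–2), Elmhurst (6–3), Linden (5–4) — so Avon is the Condorcet winner.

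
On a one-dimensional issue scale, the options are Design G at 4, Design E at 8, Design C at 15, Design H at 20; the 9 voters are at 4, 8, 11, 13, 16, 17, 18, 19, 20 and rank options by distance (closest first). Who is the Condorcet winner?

Design C

With single-peaked preferences on a line, the Condorcet winner is the candidate closest to the median voter.
The median voter (position 16) is closest to Design C at 15.
Check: Design C vs Design G — voters closer to Design C: 7 of 9.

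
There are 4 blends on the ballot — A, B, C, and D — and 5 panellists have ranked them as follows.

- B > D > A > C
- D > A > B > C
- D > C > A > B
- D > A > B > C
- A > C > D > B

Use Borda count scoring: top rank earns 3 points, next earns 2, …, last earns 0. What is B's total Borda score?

5

Borda scores:
  A: 1 + 2 + 1 + 2 + 3 = 9
  B: 3 + 1 + 0 + 1 + 0 = 5
  C: 0 + 0 + 2 + 0 + 2 = 4
  D: 2 + 3 + 3 + 3 + 1 = 12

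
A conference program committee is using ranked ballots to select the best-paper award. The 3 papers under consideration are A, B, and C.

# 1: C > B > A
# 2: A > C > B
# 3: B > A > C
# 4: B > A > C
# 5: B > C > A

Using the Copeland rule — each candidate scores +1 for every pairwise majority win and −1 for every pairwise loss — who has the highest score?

B

Pairwise results:
  A vs B: B wins 4–1.
  A vs C: A wins 3–2.
  B vs C: B wins 3–2.
Copeland scores (wins − losses):
  A: 1 − 1 = 0
  B: 2 − 0 = 2
  C: 0 − 2 = -2
B has the best Copeland score.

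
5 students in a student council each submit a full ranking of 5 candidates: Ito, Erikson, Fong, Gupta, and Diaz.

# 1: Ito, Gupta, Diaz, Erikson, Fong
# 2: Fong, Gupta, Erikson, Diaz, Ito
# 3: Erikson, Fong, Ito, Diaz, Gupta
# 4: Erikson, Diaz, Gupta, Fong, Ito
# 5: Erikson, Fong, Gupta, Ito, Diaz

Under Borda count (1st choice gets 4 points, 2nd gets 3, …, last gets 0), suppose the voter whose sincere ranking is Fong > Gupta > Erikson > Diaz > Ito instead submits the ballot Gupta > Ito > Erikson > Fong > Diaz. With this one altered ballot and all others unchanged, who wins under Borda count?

Borda totals with the altered ballot: Ito 10, Erikson 15, Fong 8, Gupta 11, Diaz 6.
The winner is unchanged: still Erikson.

Erikson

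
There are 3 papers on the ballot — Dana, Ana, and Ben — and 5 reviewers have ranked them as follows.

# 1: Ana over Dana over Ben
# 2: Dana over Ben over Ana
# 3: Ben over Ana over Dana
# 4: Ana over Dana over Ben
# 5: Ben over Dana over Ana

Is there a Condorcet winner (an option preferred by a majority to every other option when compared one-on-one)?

No

Head-to-head results (5 voters total):
Dana vs Ana: Ana wins 3–2.
Dana vs Ben: Dana wins 3–2.
Ana vs Ben: Ben wins 3–2.
No candidate beats all others: Dana beats Ben beats Ana beats Dana, a majority cycle.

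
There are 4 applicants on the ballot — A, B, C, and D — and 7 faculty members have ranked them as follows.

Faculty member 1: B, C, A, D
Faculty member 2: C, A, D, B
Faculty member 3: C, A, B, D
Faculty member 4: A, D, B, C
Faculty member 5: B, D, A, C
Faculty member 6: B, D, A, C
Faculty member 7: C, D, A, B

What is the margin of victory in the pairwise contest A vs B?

1

Ballots ranking A above B: 4.
Ballots ranking B above A: 3.
A wins 4–3, a margin of 1.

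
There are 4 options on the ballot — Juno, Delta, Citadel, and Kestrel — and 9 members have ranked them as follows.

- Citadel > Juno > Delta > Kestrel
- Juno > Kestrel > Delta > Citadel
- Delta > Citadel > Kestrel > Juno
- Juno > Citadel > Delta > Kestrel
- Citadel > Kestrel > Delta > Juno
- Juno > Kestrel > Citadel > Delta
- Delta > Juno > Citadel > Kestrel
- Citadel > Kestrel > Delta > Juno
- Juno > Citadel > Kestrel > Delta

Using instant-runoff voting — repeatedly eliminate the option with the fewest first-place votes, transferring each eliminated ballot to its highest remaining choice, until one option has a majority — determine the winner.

Juno

Round 1: Juno 4, Citadel 3, Delta 2, Kestrel 0. Kestrel has the fewest and is eliminated.
Round 2: Juno 4, Citadel 3, Delta 2. Delta has the fewest and is eliminated.
Round 3: Juno 5, Citadel 4. Juno has a majority.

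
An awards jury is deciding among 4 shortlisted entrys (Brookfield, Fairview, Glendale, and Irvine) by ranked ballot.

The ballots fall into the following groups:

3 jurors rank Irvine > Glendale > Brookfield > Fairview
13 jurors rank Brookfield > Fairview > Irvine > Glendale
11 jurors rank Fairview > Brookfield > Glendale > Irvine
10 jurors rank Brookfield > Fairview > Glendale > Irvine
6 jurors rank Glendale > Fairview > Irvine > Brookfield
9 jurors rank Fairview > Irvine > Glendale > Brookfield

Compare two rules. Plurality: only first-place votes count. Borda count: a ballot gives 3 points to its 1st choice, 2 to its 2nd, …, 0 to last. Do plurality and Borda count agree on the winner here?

Plurality first-place counts: Brookfield 23, Fairview 20, Glendale 6, Irvine 3 → Brookfield.
Borda totals: Brookfield 94, Fairview 118, Glendale 54, Irvine 46 → Fairview.
The two rules disagree: plurality picks Brookfield, Borda picks Fairview.

No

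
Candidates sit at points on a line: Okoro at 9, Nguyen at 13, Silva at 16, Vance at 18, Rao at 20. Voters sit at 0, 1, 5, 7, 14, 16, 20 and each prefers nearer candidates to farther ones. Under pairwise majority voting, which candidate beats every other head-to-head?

With single-peaked preferences on a line, the Condorcet winner is the candidate closest to the median voter.
The median voter (position 7) is closest to Okoro at 9.
Check: Okoro vs Nguyen — voters closer to Okoro: 4 of 7.

Okoro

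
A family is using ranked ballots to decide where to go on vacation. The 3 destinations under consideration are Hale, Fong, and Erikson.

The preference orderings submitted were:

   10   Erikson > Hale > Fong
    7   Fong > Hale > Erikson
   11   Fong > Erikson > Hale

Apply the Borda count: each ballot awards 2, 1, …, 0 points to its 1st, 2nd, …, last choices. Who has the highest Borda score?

Fong

Borda scores:
  Hale: 10·1 + 7·1 + 11·0 = 17
  Fong: 10·0 + 7·2 + 11·2 = 36
  Erikson: 10·2 + 7·0 + 11·1 = 31
Fong has the highest total.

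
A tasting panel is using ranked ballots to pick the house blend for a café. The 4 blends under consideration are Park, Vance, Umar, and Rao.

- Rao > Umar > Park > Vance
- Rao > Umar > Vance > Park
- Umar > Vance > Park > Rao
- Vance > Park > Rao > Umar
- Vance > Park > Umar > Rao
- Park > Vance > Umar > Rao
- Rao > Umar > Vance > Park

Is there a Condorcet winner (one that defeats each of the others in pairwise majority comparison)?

Head-to-head results (7 voters total):
Park vs Vance: Vance wins 5–2.
Park vs Umar: Umar wins 4–3.
Park vs Rao: Park wins 4–3.
Vance vs Umar: Umar wins 4–3.
Vance vs Rao: Vance wins 4–3.
Umar vs Rao: Rao wins 4–3.
No candidate beats all others: Park beats Rao beats Umar beats Park, a majority cycle.

No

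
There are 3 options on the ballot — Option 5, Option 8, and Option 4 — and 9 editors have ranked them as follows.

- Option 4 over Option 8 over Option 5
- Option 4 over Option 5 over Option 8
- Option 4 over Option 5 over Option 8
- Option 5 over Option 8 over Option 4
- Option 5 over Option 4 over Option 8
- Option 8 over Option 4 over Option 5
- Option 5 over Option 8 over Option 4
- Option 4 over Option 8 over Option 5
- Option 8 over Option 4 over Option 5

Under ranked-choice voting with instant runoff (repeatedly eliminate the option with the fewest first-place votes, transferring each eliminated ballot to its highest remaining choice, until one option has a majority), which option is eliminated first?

Round 1: Option 4 4, Option 5 3, Option 8 2. Option 8 has the fewest and is eliminated.
Round 2: Option 4 6, Option 5 3. Option 4 has a majority.

Option 8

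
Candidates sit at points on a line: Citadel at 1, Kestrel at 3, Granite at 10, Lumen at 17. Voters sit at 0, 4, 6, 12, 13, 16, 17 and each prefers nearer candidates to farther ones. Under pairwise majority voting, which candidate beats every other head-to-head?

With single-peaked preferences on a line, the Condorcet winner is the candidate closest to the median voter.
The median voter (position 12) is closest to Granite at 10.
Check: Granite vs Kestrel — voters closer to Granite: 4 of 7.

Granite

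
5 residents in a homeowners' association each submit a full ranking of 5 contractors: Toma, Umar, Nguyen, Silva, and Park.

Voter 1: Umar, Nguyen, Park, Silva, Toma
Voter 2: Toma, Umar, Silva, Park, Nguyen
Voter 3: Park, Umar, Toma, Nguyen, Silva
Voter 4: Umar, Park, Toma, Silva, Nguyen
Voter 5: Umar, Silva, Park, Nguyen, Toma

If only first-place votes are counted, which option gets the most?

First-place vote totals:
  Toma: 1
  Umar: 3
  Nguyen: 0
  Silva: 0
  Park: 1
Umar has the most first-place votes.

Umar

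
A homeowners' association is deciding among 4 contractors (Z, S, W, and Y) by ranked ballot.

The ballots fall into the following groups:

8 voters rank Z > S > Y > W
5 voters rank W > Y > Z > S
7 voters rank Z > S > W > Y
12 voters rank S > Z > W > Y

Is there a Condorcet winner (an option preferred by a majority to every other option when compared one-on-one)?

Yes

Head-to-head results (32 voters total):
Z vs S: Z wins 20–12.
Z vs W: Z wins 27–5.
Z vs Y: Z wins 27–5.
S vs W: S wins 27–5.
S vs Y: S wins 27–5.
W vs Y: W wins 24–8.
Z beats each rival — S (20–12), W (27–5), Y (27–5) — so Z is the Condorcet winner.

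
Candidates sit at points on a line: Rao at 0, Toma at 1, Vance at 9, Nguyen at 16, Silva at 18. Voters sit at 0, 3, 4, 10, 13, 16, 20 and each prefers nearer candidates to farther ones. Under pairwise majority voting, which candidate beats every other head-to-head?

Vance

With single-peaked preferences on a line, the Condorcet winner is the candidate closest to the median voter.
The median voter (position 10) is closest to Vance at 9.
Check: Vance vs Toma — voters closer to Vance: 4 of 7.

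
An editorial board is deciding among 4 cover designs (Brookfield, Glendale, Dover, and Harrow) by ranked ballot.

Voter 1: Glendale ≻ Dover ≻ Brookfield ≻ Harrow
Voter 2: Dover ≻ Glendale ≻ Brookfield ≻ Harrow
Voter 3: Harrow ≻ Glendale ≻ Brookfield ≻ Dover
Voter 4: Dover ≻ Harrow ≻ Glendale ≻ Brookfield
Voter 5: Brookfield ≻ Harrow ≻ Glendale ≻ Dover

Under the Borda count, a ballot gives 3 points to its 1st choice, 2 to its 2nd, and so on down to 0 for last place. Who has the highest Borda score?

Glendale

Borda scores:
  Brookfield: 1 + 1 + 1 + 0 + 3 = 6
  Glendale: 3 + 2 + 2 + 1 + 1 = 9
  Dover: 2 + 3 + 0 + 3 + 0 = 8
  Harrow: 0 + 0 + 3 + 2 + 2 = 7
Glendale has the highest total.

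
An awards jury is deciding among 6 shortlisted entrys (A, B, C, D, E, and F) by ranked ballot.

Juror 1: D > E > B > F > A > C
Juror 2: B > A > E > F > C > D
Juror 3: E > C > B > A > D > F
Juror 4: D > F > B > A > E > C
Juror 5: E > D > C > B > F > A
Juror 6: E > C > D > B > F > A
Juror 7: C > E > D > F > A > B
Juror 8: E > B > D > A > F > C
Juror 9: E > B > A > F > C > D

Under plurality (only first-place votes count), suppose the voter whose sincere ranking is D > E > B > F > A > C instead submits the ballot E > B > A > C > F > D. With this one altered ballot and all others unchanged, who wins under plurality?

First-place totals with the altered ballot: A 0, B 1, C 1, D 1, E 6, F 0.
The winner is unchanged: still E.

E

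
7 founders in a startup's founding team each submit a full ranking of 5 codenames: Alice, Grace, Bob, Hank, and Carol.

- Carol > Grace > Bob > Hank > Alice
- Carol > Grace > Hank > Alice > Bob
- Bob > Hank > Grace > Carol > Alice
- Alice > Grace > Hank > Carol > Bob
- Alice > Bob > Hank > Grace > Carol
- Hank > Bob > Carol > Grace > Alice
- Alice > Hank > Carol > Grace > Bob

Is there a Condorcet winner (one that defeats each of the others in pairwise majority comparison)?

Head-to-head results (7 voters total):
Alice vs Grace: Grace wins 4–3.
Alice vs Bob: Alice wins 4–3.
Alice vs Hank: Hank wins 4–3.
Alice vs Carol: Carol wins 4–3.
Grace vs Bob: Grace wins 4–3.
Grace vs Hank: Hank wins 4–3.
Grace vs Carol: Carol wins 4–3.
Bob vs Hank: Hank wins 4–3.
Bob vs Carol: Carol wins 4–3.
Hank vs Carol: Hank wins 5–2.
Hank beats each rival — Alice (4–3), Grace (4–3), Bob (4–3), Carol (5–2) — so Hank is the Condorcet winner.

Yes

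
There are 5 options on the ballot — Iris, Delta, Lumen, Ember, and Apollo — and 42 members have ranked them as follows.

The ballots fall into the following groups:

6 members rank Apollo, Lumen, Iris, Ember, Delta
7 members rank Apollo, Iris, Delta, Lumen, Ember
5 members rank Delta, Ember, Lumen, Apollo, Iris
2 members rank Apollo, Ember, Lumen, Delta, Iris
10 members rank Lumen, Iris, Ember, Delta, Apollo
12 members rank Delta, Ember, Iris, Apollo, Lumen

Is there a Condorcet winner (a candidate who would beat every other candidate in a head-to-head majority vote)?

Head-to-head results (42 voters total):
Iris vs Delta: Iris wins 23–19.
Iris vs Lumen: Lumen wins 23–19.
Iris vs Ember: Iris wins 23–19.
Iris vs Apollo: Iris wins 22–20.
Delta vs Lumen: Delta wins 24–18.
Delta vs Ember: Delta wins 24–18.
Delta vs Apollo: Delta wins 27–15.
Lumen vs Ember: Lumen wins 23–19.
Lumen vs Apollo: Apollo wins 27–15.
Ember vs Apollo: Ember wins 27–15.
No candidate beats all others: Iris beats Delta beats Lumen beats Iris, a majority cycle.

No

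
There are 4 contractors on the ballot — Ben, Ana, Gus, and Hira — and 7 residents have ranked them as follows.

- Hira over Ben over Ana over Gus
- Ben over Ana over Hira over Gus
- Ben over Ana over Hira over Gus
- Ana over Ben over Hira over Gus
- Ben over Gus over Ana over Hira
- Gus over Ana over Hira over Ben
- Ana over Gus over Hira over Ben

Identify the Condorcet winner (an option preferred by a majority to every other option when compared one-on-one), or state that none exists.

Ben

Head-to-head results (7 voters total):
Ben vs Ana: Ben wins 4–3.
Ben vs Gus: Ben wins 5–2.
Ben vs Hira: Ben wins 4–3.
Ana vs Gus: Ana wins 5–2.
Ana vs Hira: Ana wins 6–1.
Gus vs Hira: Hira wins 4–3.
Ben beats each rival — Ana (4–3), Gus (5–2), Hira (4–3) — so Ben is the Condorcet winner.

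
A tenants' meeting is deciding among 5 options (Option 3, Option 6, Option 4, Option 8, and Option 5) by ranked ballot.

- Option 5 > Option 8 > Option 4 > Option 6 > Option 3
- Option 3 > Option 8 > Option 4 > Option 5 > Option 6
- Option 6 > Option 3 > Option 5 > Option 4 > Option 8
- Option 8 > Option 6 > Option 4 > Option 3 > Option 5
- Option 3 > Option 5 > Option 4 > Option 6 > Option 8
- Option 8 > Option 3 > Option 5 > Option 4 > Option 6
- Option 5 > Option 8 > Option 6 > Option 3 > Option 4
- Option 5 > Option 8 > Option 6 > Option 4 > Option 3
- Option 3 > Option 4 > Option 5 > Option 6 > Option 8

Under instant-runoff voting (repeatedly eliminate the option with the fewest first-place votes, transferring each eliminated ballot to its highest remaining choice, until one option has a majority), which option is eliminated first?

Round 1: Option 3 3, Option 5 3, Option 8 2, Option 6 1, Option 4 0. Option 4 has the fewest and is eliminated.
Round 2: Option 3 3, Option 5 3, Option 8 2, Option 6 1. Option 6 has the fewest and is eliminated.
Round 3: Option 3 4, Option 5 3, Option 8 2. Option 8 has the fewest and is eliminated.
Round 4: Option 3 6, Option 5 3. Option 3 has a majority.

Option 4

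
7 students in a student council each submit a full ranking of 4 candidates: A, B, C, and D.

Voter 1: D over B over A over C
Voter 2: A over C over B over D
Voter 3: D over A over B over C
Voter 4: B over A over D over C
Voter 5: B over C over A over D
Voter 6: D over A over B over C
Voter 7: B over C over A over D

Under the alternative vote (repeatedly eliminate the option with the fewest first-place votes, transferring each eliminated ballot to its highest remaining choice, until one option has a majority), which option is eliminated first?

Round 1: B 3, D 3, A 1, C 0. C has the fewest and is eliminated.
Round 2: B 3, D 3, A 1. A has the fewest and is eliminated.
Round 3: B 4, D 3. B has a majority.

C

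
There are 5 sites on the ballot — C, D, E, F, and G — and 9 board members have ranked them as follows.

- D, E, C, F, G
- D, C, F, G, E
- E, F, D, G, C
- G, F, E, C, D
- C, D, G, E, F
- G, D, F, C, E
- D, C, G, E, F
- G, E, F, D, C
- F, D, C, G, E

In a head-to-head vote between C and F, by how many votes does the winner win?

Ballots ranking C above F: 4.
Ballots ranking F above C: 5.
F wins 5–4, a margin of 1.

1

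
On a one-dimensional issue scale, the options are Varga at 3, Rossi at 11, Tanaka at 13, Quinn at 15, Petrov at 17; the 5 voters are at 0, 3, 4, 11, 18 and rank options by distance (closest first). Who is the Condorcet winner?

With single-peaked preferences on a line, the Condorcet winner is the candidate closest to the median voter.
The median voter (position 4) is closest to Varga at 3.
Check: Varga vs Petrov — voters closer to Varga: 3 of 5.

Varga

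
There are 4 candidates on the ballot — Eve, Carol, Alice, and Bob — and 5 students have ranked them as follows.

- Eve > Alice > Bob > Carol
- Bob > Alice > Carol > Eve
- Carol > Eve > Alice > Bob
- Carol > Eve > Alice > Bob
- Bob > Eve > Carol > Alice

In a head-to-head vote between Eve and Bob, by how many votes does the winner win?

1

Ballots ranking Eve above Bob: 3.
Ballots ranking Bob above Eve: 2.
Eve wins 3–2, a margin of 1.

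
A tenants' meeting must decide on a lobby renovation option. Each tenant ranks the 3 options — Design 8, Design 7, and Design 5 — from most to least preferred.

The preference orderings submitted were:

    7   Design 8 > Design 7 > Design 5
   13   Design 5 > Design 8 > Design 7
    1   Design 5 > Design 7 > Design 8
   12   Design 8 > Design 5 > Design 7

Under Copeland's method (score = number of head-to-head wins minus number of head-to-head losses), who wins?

Pairwise results:
  Design 8 vs Design 7: Design 8 wins 32–1.
  Design 8 vs Design 5: Design 8 wins 19–14.
  Design 7 vs Design 5: Design 5 wins 26–7.
Copeland scores (wins − losses):
  Design 8: 2 − 0 = 2
  Design 7: 0 − 2 = -2
  Design 5: 1 − 1 = 0
Design 8 has the best Copeland score.

Design 8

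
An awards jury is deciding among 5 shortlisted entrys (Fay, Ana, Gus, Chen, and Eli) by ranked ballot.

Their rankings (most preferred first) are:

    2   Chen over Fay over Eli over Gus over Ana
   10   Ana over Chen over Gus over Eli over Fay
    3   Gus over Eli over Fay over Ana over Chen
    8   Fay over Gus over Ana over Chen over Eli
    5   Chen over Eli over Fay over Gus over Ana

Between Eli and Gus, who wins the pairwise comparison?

Gus

Ballots ranking Eli above Gus: 2+5 = 7.
Ballots ranking Gus above Eli: 10+3+8 = 21.
Gus wins the head-to-head, 21–7.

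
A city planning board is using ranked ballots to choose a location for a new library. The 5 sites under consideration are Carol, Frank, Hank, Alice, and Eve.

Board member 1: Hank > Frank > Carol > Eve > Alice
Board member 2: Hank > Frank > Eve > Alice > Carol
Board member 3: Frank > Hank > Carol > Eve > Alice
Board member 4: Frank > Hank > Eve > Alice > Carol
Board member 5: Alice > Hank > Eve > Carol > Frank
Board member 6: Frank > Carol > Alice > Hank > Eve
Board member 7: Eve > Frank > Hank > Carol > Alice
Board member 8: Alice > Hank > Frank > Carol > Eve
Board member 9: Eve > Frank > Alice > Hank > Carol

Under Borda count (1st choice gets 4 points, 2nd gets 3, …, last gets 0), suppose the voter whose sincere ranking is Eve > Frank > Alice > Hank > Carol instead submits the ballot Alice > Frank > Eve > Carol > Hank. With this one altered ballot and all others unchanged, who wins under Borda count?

Borda totals with the altered ballot: Carol 11, Frank 26, Hank 23, Alice 16, Eve 14.
The winner is unchanged: still Frank.

Frank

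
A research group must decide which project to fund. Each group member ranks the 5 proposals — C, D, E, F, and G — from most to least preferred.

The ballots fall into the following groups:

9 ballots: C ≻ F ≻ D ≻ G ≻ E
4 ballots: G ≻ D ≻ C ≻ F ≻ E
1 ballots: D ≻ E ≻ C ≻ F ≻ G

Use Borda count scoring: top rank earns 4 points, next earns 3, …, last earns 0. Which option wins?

Borda scores:
  C: 9·4 + 4·2 + 2 = 46
  D: 9·2 + 4·3 + 4 = 34
  E: 9·0 + 4·0 + 3 = 3
  F: 9·3 + 4·1 + 1 = 32
  G: 9·1 + 4·4 + 0 = 25
C has the highest total.

C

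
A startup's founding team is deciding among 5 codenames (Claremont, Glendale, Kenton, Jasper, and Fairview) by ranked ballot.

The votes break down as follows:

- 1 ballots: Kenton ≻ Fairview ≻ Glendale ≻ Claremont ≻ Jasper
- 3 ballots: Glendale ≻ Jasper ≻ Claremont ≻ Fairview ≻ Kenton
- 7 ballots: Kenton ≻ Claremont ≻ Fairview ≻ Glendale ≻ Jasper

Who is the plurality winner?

Kenton

First-place vote totals:
  Claremont: 0
  Glendale: 3
  Kenton: 8
  Jasper: 0
  Fairview: 0
Kenton has the most first-place votes.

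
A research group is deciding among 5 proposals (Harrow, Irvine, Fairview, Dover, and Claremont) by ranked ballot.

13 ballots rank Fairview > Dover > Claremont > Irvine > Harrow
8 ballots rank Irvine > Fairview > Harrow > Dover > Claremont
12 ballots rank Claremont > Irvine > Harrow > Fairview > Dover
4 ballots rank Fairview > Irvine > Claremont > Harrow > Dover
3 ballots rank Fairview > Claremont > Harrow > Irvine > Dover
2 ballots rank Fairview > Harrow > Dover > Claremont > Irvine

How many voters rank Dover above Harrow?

Ballots ranking Dover above Harrow: 13.
Ballots ranking Harrow above Dover: 8+12+4+3+2 = 29.
So 13 of 42 voters prefer Dover to Harrow.

13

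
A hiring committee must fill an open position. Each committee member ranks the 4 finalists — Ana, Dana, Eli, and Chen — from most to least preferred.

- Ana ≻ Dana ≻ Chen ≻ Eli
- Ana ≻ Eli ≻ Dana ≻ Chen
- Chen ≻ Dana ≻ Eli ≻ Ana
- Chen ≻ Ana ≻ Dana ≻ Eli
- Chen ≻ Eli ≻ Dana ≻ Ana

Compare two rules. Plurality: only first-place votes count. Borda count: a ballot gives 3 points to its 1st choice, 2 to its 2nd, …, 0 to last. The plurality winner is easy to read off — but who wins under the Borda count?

Chen

Plurality first-place counts: Ana 2, Dana 0, Eli 0, Chen 3 → Chen.
Borda totals: Ana 8, Dana 7, Eli 5, Chen 10 → Chen.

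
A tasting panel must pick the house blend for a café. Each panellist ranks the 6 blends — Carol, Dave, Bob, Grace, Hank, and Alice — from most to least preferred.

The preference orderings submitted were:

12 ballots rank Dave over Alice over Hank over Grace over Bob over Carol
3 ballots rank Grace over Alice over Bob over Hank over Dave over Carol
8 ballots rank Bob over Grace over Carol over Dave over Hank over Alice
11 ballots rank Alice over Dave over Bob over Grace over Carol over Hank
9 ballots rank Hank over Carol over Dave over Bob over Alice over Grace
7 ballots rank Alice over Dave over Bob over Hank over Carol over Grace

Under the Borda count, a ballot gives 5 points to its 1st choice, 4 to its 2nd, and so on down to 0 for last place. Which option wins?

Borda scores:
  Carol: 12·0 + 3·0 + 8·3 + 11·1 + 9·4 + 7·1 = 78
  Dave: 12·5 + 3·1 + 8·2 + 11·4 + 9·3 + 7·4 = 178
  Bob: 12·1 + 3·3 + 8·5 + 11·3 + 9·2 + 7·3 = 133
  Grace: 12·2 + 3·5 + 8·4 + 11·2 + 9·0 + 7·0 = 93
  Hank: 12·3 + 3·2 + 8·1 + 11·0 + 9·5 + 7·2 = 109
  Alice: 12·4 + 3·4 + 8·0 + 11·5 + 9·1 + 7·5 = 159
Dave has the highest total.

Dave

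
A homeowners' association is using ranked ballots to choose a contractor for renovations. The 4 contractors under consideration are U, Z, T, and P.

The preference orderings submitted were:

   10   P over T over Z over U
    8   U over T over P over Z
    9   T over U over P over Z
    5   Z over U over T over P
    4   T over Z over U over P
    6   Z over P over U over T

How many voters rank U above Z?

17

Ballots ranking U above Z: 8+9 = 17.
Ballots ranking Z above U: 10+5+4+6 = 25.
So 17 of 42 voters prefer U to Z.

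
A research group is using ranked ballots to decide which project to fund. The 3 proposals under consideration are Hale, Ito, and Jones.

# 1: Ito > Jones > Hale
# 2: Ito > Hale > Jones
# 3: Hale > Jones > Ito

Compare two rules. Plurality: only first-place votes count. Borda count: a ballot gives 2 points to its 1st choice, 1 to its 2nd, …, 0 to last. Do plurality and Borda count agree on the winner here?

Yes

Plurality first-place counts: Hale 1, Ito 2, Jones 0 → Ito.
Borda totals: Hale 3, Ito 4, Jones 2 → Ito.
The two rules agree on Ito.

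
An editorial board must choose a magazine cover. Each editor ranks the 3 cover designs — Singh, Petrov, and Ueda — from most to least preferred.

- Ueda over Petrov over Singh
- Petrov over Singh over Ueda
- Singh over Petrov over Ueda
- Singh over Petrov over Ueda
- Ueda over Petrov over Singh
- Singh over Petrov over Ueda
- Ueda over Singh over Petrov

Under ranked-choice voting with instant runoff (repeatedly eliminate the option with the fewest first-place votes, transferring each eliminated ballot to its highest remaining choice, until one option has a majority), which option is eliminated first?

Petrov

Round 1: Singh 3, Ueda 3, Petrov 1. Petrov has the fewest and is eliminated.
Round 2: Singh 4, Ueda 3. Singh has a majority.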